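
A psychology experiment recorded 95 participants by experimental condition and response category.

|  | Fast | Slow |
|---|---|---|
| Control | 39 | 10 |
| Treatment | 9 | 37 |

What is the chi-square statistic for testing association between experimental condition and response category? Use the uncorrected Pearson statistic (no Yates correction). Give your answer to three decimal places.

Row totals: 49, 46. Column totals: 48, 47. Grand total N = 95.
Expected counts (row total × column total / N):
  Control, Fast: 49×48/95 = 24.7579
  Control, Slow: 49×47/95 = 24.2421
  Treatment, Fast: 46×48/95 = 23.2421
  Treatment, Slow: 46×47/95 = 22.7579
Contributions (O − E)²/E:
  (39 − 24.7579)²/24.7579 = 8.1928
  (10 − 24.2421)²/24.2421 = 8.3672
  (9 − 23.2421)²/23.2421 = 8.7272
  (37 − 22.7579)²/22.7579 = 8.9128
χ² = 8.1928 + 8.3672 + 8.7272 + 8.9128 = 34.200

34.200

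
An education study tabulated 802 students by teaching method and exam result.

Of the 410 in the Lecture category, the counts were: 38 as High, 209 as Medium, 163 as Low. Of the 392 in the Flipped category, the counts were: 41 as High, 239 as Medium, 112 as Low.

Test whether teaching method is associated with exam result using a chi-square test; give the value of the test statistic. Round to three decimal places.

Row totals: 410, 392. Column totals: 79, 448, 275. Grand total N = 802.
Expected counts (row total × column total / N):
  Lecture, High: 410×79/802 = 40.38653
  Lecture, Medium: 410×448/802 = 229.02743
  Lecture, Low: 410×275/802 = 140.58603
  Flipped, High: 392×79/802 = 38.61347
  Flipped, Medium: 392×448/802 = 218.97257
  Flipped, Low: 392×275/802 = 134.41397
Contributions (O − E)²/E:
  (38 − 40.38653)²/40.38653 = 0.1410
  (209 − 229.02743)²/229.02743 = 1.7513
  (163 − 140.58603)²/140.58603 = 3.5735
  (41 − 38.61347)²/38.61347 = 0.1475
  (239 − 218.97257)²/218.97257 = 1.8317
  (112 − 134.41397)²/134.41397 = 3.7376
χ² = 0.1410 + 1.7513 + 3.5735 + 0.1475 + 1.8317 + 3.7376 = 11.183

11.183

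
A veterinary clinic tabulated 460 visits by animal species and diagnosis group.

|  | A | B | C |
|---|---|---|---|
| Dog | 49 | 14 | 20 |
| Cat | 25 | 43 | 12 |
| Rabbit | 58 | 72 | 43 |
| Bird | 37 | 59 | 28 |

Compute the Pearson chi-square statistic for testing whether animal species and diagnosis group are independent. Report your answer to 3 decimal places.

Row totals: 83, 80, 173, 124. Column totals: 169, 188, 103. Grand total N = 460.
Expected counts (row total × column total / N):
  Dog, A: 83×169/460 = 30.49348
  Dog, B: 83×188/460 = 33.92174
  Dog, C: 83×103/460 = 18.58478
  Cat, A: 80×169/460 = 29.39130
  Cat, B: 80×188/460 = 32.69565
  Cat, C: 80×103/460 = 17.91304
  Rabbit, A: 173×169/460 = 63.55870
  Rabbit, B: 173×188/460 = 70.70435
  Rabbit, C: 173×103/460 = 38.73696
  Bird, A: 124×169/460 = 45.55652
  Bird, B: 124×188/460 = 50.67826
  Bird, C: 124×103/460 = 27.76522
Contributions (O − E)²/E:
  (49 − 30.49348)²/30.49348 = 11.2316
  (14 − 33.92174)²/33.92174 = 11.6997
  (20 − 18.58478)²/18.58478 = 0.1078
  (25 − 29.39130)²/29.39130 = 0.6561
  (43 − 32.69565)²/32.69565 = 3.2475
  (12 − 17.91304)²/17.91304 = 1.9519
  (58 − 63.55870)²/63.55870 = 0.4862
  (72 − 70.70435)²/70.70435 = 0.0237
  (43 − 38.73696)²/38.73696 = 0.4692
  (37 − 45.55652)²/45.55652 = 1.6071
  (59 − 50.67826)²/50.67826 = 1.3665
  (28 − 27.76522)²/27.76522 = 0.0020
χ² = 11.2316 + 11.6997 + 0.1078 + 0.6561 + 3.2475 + 1.9519 + 0.4862 + 0.0237 + 0.4692 + 1.6071 + 1.3665 + 0.0020 = 32.849

32.849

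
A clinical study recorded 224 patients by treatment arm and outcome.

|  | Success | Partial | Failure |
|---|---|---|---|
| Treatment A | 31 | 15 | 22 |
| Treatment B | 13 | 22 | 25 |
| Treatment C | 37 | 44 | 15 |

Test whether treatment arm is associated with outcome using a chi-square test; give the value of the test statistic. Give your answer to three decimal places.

21.353

Row totals: 68, 60, 96. Column totals: 81, 81, 62. Grand total N = 224.
Expected counts (row total × column total / N):
  Treatment A, Success: 68×81/224 = 24.5893
  Treatment A, Partial: 68×81/224 = 24.5893
  Treatment A, Failure: 68×62/224 = 18.8214
  Treatment B, Success: 60×81/224 = 21.6964
  Treatment B, Partial: 60×81/224 = 21.6964
  Treatment B, Failure: 60×62/224 = 16.6071
  Treatment C, Success: 96×81/224 = 34.7143
  Treatment C, Partial: 96×81/224 = 34.7143
  Treatment C, Failure: 96×62/224 = 26.5714
Contributions (O − E)²/E:
  (31 − 24.5893)²/24.5893 = 1.6713
  (15 − 24.5893)²/24.5893 = 3.7396
  (22 − 18.8214)²/18.8214 = 0.5368
  (13 − 21.6964)²/21.6964 = 3.4857
  (22 − 21.6964)²/21.6964 = 0.0042
  (25 − 16.6071)²/16.6071 = 4.2416
  (37 − 34.7143)²/34.7143 = 0.1505
  (44 − 34.7143)²/34.7143 = 2.4838
  (15 − 26.5714)²/26.5714 = 5.0392
χ² = 1.6713 + 3.7396 + 0.5368 + 3.4857 + 0.0042 + 4.2416 + 0.1505 + 2.4838 + 5.0392 = 21.353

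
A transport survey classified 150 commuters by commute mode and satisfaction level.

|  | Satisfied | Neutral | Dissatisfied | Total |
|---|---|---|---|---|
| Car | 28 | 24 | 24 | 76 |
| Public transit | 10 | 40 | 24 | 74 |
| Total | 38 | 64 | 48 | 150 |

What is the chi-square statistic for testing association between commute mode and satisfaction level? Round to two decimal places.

Grand total N = 150.
Expected counts (row total × column total / N):
  Car, Satisfied: 76×38/150 = 19.253
  Car, Neutral: 76×64/150 = 32.427
  Car, Dissatisfied: 76×48/150 = 24.320
  Public transit, Satisfied: 74×38/150 = 18.747
  Public transit, Neutral: 74×64/150 = 31.573
  Public transit, Dissatisfied: 74×48/150 = 23.680
Contributions (O − E)²/E:
  (28 − 19.253)²/19.253 = 3.9739
  (24 − 32.427)²/32.427 = 2.1900
  (24 − 24.320)²/24.320 = 0.0042
  (10 − 18.747)²/18.747 = 4.0812
  (40 − 31.573)²/31.573 = 2.2492
  (24 − 23.680)²/23.680 = 0.0043
χ² = 3.9739 + 2.1900 + 0.0042 + 4.0812 + 2.2492 + 0.0043 = 12.50

12.50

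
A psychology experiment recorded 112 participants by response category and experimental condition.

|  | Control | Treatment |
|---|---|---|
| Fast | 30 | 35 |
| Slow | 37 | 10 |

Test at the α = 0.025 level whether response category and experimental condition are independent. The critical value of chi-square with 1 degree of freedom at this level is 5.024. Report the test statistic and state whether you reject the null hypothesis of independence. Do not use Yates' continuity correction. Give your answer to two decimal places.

Row totals: 65, 47. Column totals: 67, 45. Grand total N = 112.
Expected counts (row total × column total / N):
  Fast, Control: 65×67/112 = 38.884
  Fast, Treatment: 65×45/112 = 26.116
  Slow, Control: 47×67/112 = 28.116
  Slow, Treatment: 47×45/112 = 18.884
Contributions (O − E)²/E:
  (30 − 38.884)²/38.884 = 2.0298
  (35 − 26.116)²/26.116 = 3.0221
  (37 − 28.116)²/28.116 = 2.8071
  (10 − 18.884)²/18.884 = 4.1795
χ² = 2.0298 + 3.0221 + 2.8071 + 4.1795 = 12.04
df = (2−1)(2−1) = 1. Since 12.04 > 5.024, reject the null hypothesis of independence at α = 0.025.

12.04; reject H₀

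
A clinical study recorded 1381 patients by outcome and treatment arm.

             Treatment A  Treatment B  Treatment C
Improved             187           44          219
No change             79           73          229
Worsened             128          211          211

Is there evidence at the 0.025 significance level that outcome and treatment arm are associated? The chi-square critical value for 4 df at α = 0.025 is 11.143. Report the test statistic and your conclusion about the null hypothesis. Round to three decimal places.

152.446; reject H₀

Row totals: 450, 381, 550. Column totals: 394, 328, 659. Grand total N = 1381.
Expected counts (row total × column total / N):
  Improved, Treatment A: 450×394/1381 = 128.3852
  Improved, Treatment B: 450×328/1381 = 106.8791
  Improved, Treatment C: 450×659/1381 = 214.7357
  No change, Treatment A: 381×394/1381 = 108.6995
  No change, Treatment B: 381×328/1381 = 90.4909
  No change, Treatment C: 381×659/1381 = 181.8096
  Worsened, Treatment A: 550×394/1381 = 156.9153
  Worsened, Treatment B: 550×328/1381 = 130.6300
  Worsened, Treatment C: 550×659/1381 = 262.4547
Contributions (O − E)²/E:
  (187 − 128.3852)²/128.3852 = 26.7608
  (44 − 106.8791)²/106.8791 = 36.9930
  (219 − 214.7357)²/214.7357 = 0.0847
  (79 − 108.6995)²/108.6995 = 8.1147
  (73 − 90.4909)²/90.4909 = 3.3808
  (229 − 181.8096)²/181.8096 = 12.2487
  (128 − 156.9153)²/156.9153 = 5.3283
  (211 − 130.6300)²/130.6300 = 49.4476
  (211 − 262.4547)²/262.4547 = 10.0878
χ² = 26.7608 + 36.9930 + 0.0847 + 8.1147 + 3.3808 + 12.2487 + 5.3283 + 49.4476 + 10.0878 = 152.446
df = (3−1)(3−1) = 4. Since 152.446 > 11.143, reject the null hypothesis of independence at α = 0.025.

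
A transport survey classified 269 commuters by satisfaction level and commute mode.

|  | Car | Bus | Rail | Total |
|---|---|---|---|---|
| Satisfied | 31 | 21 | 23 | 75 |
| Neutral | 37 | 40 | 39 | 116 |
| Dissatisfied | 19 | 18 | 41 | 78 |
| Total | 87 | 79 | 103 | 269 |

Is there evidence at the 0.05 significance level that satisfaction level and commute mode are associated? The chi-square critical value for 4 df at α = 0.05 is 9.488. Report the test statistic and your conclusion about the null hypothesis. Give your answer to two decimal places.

11.50; reject H₀

Grand total N = 269.
Expected counts (row total × column total / N):
  Satisfied, Car: 75×87/269 = 24.257
  Satisfied, Bus: 75×79/269 = 22.026
  Satisfied, Rail: 75×103/269 = 28.717
  Neutral, Car: 116×87/269 = 37.517
  Neutral, Bus: 116×79/269 = 34.067
  Neutral, Rail: 116×103/269 = 44.416
  Dissatisfied, Car: 78×87/269 = 25.227
  Dissatisfied, Bus: 78×79/269 = 22.907
  Dissatisfied, Rail: 78×103/269 = 29.866
Contributions (O − E)²/E:
  (31 − 24.257)²/24.257 = 1.8744
  (21 − 22.026)²/22.026 = 0.0478
  (23 − 28.717)²/28.717 = 1.1381
  (37 − 37.517)²/37.517 = 0.0071
  (40 − 34.067)²/34.067 = 1.0333
  (39 − 44.416)²/44.416 = 0.6604
  (19 − 25.227)²/25.227 = 1.5371
  (18 − 22.907)²/22.907 = 1.0511
  (41 − 29.866)²/29.866 = 4.1507
χ² = 1.8744 + 0.0478 + 1.1381 + 0.0071 + 1.0333 + 0.6604 + 1.5371 + 1.0511 + 4.1507 = 11.50
df = (3−1)(3−1) = 4. Since 11.50 > 9.488, reject the null hypothesis of independence at α = 0.05.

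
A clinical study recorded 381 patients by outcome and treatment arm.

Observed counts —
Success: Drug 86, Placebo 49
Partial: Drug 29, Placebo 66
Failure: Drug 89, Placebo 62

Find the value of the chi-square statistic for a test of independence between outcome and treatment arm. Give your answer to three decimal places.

Row totals: 135, 95, 151. Column totals: 204, 177. Grand total N = 381.
Expected counts (row total × column total / N):
  Success, Drug: 135×204/381 = 72.2835
  Success, Placebo: 135×177/381 = 62.7165
  Partial, Drug: 95×204/381 = 50.8661
  Partial, Placebo: 95×177/381 = 44.1339
  Failure, Drug: 151×204/381 = 80.8504
  Failure, Placebo: 151×177/381 = 70.1496
Contributions (O − E)²/E:
  (86 − 72.2835)²/72.2835 = 2.6028
  (49 − 62.7165)²/62.7165 = 2.9999
  (29 − 50.8661)²/50.8661 = 9.3997
  (66 − 44.1339)²/44.1339 = 10.8335
  (89 − 80.8504)²/80.8504 = 0.8215
  (62 − 70.1496)²/70.1496 = 0.9468
χ² = 2.6028 + 2.9999 + 9.3997 + 10.8335 + 0.8215 + 0.9468 = 27.604

27.604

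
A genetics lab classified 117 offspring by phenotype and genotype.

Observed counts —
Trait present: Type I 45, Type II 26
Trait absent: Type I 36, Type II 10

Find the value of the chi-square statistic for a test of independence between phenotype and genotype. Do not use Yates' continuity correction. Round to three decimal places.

Row totals: 71, 46. Column totals: 81, 36. Grand total N = 117.
Expected counts (row total × column total / N):
  Trait present, Type I: 71×81/117 = 49.1538
  Trait present, Type II: 71×36/117 = 21.8462
  Trait absent, Type I: 46×81/117 = 31.8462
  Trait absent, Type II: 46×36/117 = 14.1538
Contributions (O − E)²/E:
  (45 − 49.1538)²/49.1538 = 0.3510
  (26 − 21.8462)²/21.8462 = 0.7898
  (36 − 31.8462)²/31.8462 = 0.5418
  (10 − 14.1538)²/14.1538 = 1.2190
χ² = 0.3510 + 0.7898 + 0.5418 + 1.2190 = 2.902

2.902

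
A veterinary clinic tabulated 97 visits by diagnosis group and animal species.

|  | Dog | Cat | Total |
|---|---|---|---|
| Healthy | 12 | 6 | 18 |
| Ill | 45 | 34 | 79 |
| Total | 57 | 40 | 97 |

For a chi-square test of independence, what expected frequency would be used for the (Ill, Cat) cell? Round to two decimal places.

32.58

Row total (Ill) = 79; column total (Cat) = 40; grand total N = 97.
Expected count = (row total × column total) / N = 79 × 40 / 97 = 32.58.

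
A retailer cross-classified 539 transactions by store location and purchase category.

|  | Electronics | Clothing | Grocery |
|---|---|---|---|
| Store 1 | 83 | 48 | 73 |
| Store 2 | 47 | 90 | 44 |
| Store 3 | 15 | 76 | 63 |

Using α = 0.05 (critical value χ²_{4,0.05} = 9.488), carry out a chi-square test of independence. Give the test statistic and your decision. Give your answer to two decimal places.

60.38; reject H₀

Row totals: 204, 181, 154. Column totals: 145, 214, 180. Grand total N = 539.
Expected counts (row total × column total / N):
  Store 1, Electronics: 204×145/539 = 54.879
  Store 1, Clothing: 204×214/539 = 80.994
  Store 1, Grocery: 204×180/539 = 68.126
  Store 2, Electronics: 181×145/539 = 48.692
  Store 2, Clothing: 181×214/539 = 71.863
  Store 2, Grocery: 181×180/539 = 60.445
  Store 3, Electronics: 154×145/539 = 41.429
  Store 3, Clothing: 154×214/539 = 61.143
  Store 3, Grocery: 154×180/539 = 51.429
Contributions (O − E)²/E:
  (83 − 54.879)²/54.879 = 14.4097
  (48 − 80.994)²/80.994 = 13.4406
  (73 − 68.126)²/68.126 = 0.3487
  (47 − 48.692)²/48.692 = 0.0588
  (90 − 71.863)²/71.863 = 4.5775
  (44 − 60.445)²/60.445 = 4.4741
  (15 − 41.429)²/41.429 = 16.8600
  (76 − 61.143)²/61.143 = 3.6101
  (63 − 51.429)²/51.429 = 2.6034
χ² = 14.4097 + 13.4406 + 0.3487 + 0.0588 + 4.5775 + 4.4741 + 16.8600 + 3.6101 + 2.6034 = 60.38
df = (3−1)(3−1) = 4. Since 60.38 > 9.488, reject the null hypothesis of independence at α = 0.05.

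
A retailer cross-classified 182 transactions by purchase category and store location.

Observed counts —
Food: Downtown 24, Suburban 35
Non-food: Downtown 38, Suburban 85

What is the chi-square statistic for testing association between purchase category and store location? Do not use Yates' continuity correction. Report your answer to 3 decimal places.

1.699

Row totals: 59, 123. Column totals: 62, 120. Grand total N = 182.
Expected counts (row total × column total / N):
  Food, Downtown: 59×62/182 = 20.0989
  Food, Suburban: 59×120/182 = 38.9011
  Non-food, Downtown: 123×62/182 = 41.9011
  Non-food, Suburban: 123×120/182 = 81.0989
Contributions (O − E)²/E:
  (24 − 20.0989)²/20.0989 = 0.7572
  (35 − 38.9011)²/38.9011 = 0.3912
  (38 − 41.9011)²/41.9011 = 0.3632
  (85 − 81.0989)²/81.0989 = 0.1877
χ² = 0.7572 + 0.3912 + 0.3632 + 0.1877 = 1.699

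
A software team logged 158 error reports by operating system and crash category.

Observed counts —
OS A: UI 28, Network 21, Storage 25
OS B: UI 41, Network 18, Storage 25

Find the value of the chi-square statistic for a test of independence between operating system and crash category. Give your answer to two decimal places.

Row totals: 74, 84. Column totals: 69, 39, 50. Grand total N = 158.
Expected counts (row total × column total / N):
  OS A, UI: 74×69/158 = 32.316
  OS A, Network: 74×39/158 = 18.266
  OS A, Storage: 74×50/158 = 23.418
  OS B, UI: 84×69/158 = 36.684
  OS B, Network: 84×39/158 = 20.734
  OS B, Storage: 84×50/158 = 26.582
Contributions (O − E)²/E:
  (28 − 32.316)²/32.316 = 0.5764
  (21 − 18.266)²/18.266 = 0.4092
  (25 − 23.418)²/23.418 = 0.1069
  (41 − 36.684)²/36.684 = 0.5078
  (18 − 20.734)²/20.734 = 0.3605
  (25 − 26.582)²/26.582 = 0.0942
χ² = 0.5764 + 0.4092 + 0.1069 + 0.5078 + 0.3605 + 0.0942 = 2.06

2.06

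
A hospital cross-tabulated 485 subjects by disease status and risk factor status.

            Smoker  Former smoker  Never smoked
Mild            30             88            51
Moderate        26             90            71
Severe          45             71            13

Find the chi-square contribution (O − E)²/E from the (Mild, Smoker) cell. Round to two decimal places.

Row total (Mild) = 169; column total (Smoker) = 101; N = 485.
Expected count E = 169 × 101 / 485 = 35.194.
Contribution = (O − E)²/E = (30 − 35.194)² / 35.194 = 0.77.

0.77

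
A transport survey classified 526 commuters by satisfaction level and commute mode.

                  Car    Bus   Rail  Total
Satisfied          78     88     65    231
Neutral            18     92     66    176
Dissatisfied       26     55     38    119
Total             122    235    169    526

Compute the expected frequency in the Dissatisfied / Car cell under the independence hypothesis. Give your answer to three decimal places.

27.601

Row total (Dissatisfied) = 119; column total (Car) = 122; grand total N = 526.
Expected count = (row total × column total) / N = 119 × 122 / 526 = 27.601.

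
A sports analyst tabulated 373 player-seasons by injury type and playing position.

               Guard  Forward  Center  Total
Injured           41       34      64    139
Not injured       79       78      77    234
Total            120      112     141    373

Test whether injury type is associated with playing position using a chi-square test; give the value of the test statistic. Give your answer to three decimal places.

6.760

Grand total N = 373.
Expected counts (row total × column total / N):
  Injured, Guard: 139×120/373 = 44.7185
  Injured, Forward: 139×112/373 = 41.7373
  Injured, Center: 139×141/373 = 52.5442
  Not injured, Guard: 234×120/373 = 75.2815
  Not injured, Forward: 234×112/373 = 70.2627
  Not injured, Center: 234×141/373 = 88.4558
Contributions (O − E)²/E:
  (41 − 44.7185)²/44.7185 = 0.3092
  (34 − 41.7373)²/41.7373 = 1.4343
  (64 − 52.5442)²/52.5442 = 2.4976
  (79 − 75.2815)²/75.2815 = 0.1837
  (78 − 70.2627)²/70.2627 = 0.8520
  (77 − 88.4558)²/88.4558 = 1.4836
χ² = 0.3092 + 1.4343 + 2.4976 + 0.1837 + 0.8520 + 1.4836 = 6.760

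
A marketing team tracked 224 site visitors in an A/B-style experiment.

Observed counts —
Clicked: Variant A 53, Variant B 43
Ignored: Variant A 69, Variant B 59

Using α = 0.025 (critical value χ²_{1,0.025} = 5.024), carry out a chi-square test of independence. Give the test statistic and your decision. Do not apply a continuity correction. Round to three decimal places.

0.038; fail to reject H₀

Row totals: 96, 128. Column totals: 122, 102. Grand total N = 224.
Expected counts (row total × column total / N):
  Clicked, Variant A: 96×122/224 = 52.2857
  Clicked, Variant B: 96×102/224 = 43.7143
  Ignored, Variant A: 128×122/224 = 69.7143
  Ignored, Variant B: 128×102/224 = 58.2857
Contributions (O − E)²/E:
  (53 − 52.2857)²/52.2857 = 0.0098
  (43 − 43.7143)²/43.7143 = 0.0117
  (69 − 69.7143)²/69.7143 = 0.0073
  (59 − 58.2857)²/58.2857 = 0.0088
χ² = 0.0098 + 0.0117 + 0.0073 + 0.0088 = 0.038
df = (2−1)(2−1) = 1. Since 0.038 < 5.024, fail to reject the null hypothesis of independence at α = 0.025.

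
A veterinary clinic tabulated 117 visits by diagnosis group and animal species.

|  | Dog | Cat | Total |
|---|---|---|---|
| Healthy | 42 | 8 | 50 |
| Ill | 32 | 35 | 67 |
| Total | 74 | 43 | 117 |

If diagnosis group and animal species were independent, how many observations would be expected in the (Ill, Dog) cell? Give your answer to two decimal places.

42.38

Row total (Ill) = 67; column total (Dog) = 74; grand total N = 117.
Expected count = (row total × column total) / N = 67 × 74 / 117 = 42.38.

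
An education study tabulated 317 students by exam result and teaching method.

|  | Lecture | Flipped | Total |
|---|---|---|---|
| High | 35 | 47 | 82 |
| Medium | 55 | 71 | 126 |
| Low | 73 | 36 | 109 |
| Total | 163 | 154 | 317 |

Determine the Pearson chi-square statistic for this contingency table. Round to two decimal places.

Grand total N = 317.
Expected counts (row total × column total / N):
  High, Lecture: 82×163/317 = 42.1640
  High, Flipped: 82×154/317 = 39.8360
  Medium, Lecture: 126×163/317 = 64.7886
  Medium, Flipped: 126×154/317 = 61.2114
  Low, Lecture: 109×163/317 = 56.0473
  Low, Flipped: 109×154/317 = 52.9527
Contributions (O − E)²/E:
  (35 − 42.1640)²/42.1640 = 1.2172
  (47 − 39.8360)²/39.8360 = 1.2884
  (55 − 64.7886)²/64.7886 = 1.4789
  (71 − 61.2114)²/61.2114 = 1.5653
  (73 − 56.0473)²/56.0473 = 5.1277
  (36 − 52.9527)²/52.9527 = 5.4274
χ² = 1.2172 + 1.2884 + 1.4789 + 1.5653 + 5.1277 + 5.4274 = 16.10

16.10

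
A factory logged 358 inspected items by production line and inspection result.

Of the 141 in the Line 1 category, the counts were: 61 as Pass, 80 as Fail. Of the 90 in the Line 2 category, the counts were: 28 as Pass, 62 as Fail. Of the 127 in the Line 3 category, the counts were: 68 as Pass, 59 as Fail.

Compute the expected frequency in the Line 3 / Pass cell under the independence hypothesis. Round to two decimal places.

55.70

Row total (Line 3) = 127; column total (Pass) = 157; grand total N = 358.
Expected count = (row total × column total) / N = 127 × 157 / 358 = 55.70.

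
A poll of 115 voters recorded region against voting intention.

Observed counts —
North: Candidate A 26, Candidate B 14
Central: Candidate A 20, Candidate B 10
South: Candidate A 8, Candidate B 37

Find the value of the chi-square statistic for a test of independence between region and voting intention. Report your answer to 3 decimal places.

Row totals: 40, 30, 45. Column totals: 54, 61. Grand total N = 115.
Expected counts (row total × column total / N):
  North, Candidate A: 40×54/115 = 18.7826
  North, Candidate B: 40×61/115 = 21.2174
  Central, Candidate A: 30×54/115 = 14.0870
  Central, Candidate B: 30×61/115 = 15.9130
  South, Candidate A: 45×54/115 = 21.1304
  South, Candidate B: 45×61/115 = 23.8696
Contributions (O − E)²/E:
  (26 − 18.7826)²/18.7826 = 2.7734
  (14 − 21.2174)²/21.2174 = 2.4551
  (20 − 14.0870)²/14.0870 = 2.4820
  (10 − 15.9130)²/15.9130 = 2.1972
  (8 − 21.1304)²/21.1304 = 8.1592
  (37 − 23.8696)²/23.8696 = 7.2229
χ² = 2.7734 + 2.4551 + 2.4820 + 2.1972 + 8.1592 + 7.2229 = 25.290

25.290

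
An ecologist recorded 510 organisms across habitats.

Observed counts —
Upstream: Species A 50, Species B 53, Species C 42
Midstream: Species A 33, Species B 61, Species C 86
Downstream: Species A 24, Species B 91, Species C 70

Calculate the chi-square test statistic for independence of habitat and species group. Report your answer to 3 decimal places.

32.231

Row totals: 145, 180, 185. Column totals: 107, 205, 198. Grand total N = 510.
Expected counts (row total × column total / N):
  Upstream, Species A: 145×107/510 = 30.4216
  Upstream, Species B: 145×205/510 = 58.2843
  Upstream, Species C: 145×198/510 = 56.2941
  Midstream, Species A: 180×107/510 = 37.7647
  Midstream, Species B: 180×205/510 = 72.3529
  Midstream, Species C: 180×198/510 = 69.8824
  Downstream, Species A: 185×107/510 = 38.8137
  Downstream, Species B: 185×205/510 = 74.3627
  Downstream, Species C: 185×198/510 = 71.8235
Contributions (O − E)²/E:
  (50 − 30.4216)²/30.4216 = 12.6001
  (53 − 58.2843)²/58.2843 = 0.4791
  (42 − 56.2941)²/56.2941 = 3.6295
  (33 − 37.7647)²/37.7647 = 0.6012
  (61 − 72.3529)²/72.3529 = 1.7814
  (86 − 69.8824)²/69.8824 = 3.7173
  (24 − 38.8137)²/38.8137 = 5.6538
  (91 − 74.3627)²/74.3627 = 3.7223
  (70 − 71.8235)²/71.8235 = 0.0463
χ² = 12.6001 + 0.4791 + 3.6295 + 0.6012 + 1.7814 + 3.7173 + 5.6538 + 3.7223 + 0.0463 = 32.231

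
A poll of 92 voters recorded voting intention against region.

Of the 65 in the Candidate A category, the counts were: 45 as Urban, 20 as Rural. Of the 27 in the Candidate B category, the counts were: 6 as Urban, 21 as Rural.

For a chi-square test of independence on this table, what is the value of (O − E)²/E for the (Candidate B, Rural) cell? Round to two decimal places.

6.68

Row total (Candidate B) = 27; column total (Rural) = 41; N = 92.
Expected count E = 27 × 41 / 92 = 12.033.
Contribution = (O − E)²/E = (21 − 12.033)² / 12.033 = 6.68.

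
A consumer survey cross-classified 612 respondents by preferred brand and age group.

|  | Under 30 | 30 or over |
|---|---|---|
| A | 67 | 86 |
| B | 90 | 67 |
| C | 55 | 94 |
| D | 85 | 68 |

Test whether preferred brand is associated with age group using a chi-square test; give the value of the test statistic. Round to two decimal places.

17.31

Row totals: 153, 157, 149, 153. Column totals: 297, 315. Grand total N = 612.
Expected counts (row total × column total / N):
  A, Under 30: 153×297/612 = 74.250
  A, 30 or over: 153×315/612 = 78.750
  B, Under 30: 157×297/612 = 76.191
  B, 30 or over: 157×315/612 = 80.809
  C, Under 30: 149×297/612 = 72.309
  C, 30 or over: 149×315/612 = 76.691
  D, Under 30: 153×297/612 = 74.250
  D, 30 or over: 153×315/612 = 78.750
Contributions (O − E)²/E:
  (67 − 74.250)²/74.250 = 0.7079
  (86 − 78.750)²/78.750 = 0.6675
  (90 − 76.191)²/76.191 = 2.5028
  (67 − 80.809)²/80.809 = 2.3597
  (55 − 72.309)²/72.309 = 4.1433
  (94 − 76.691)²/76.691 = 3.9066
  (85 − 74.250)²/74.250 = 1.5564
  (68 − 78.750)²/78.750 = 1.4675
χ² = 0.7079 + 0.6675 + 2.5028 + 2.3597 + 4.1433 + 3.9066 + 1.5564 + 1.4675 = 17.31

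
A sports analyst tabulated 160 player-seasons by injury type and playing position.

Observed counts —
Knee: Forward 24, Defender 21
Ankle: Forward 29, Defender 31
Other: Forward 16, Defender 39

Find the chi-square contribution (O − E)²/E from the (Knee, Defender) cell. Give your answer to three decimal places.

0.825

Row total (Knee) = 45; column total (Defender) = 91; N = 160.
Expected count E = 45 × 91 / 160 = 25.5938.
Contribution = (O − E)²/E = (21 − 25.5938)² / 25.5938 = 0.825.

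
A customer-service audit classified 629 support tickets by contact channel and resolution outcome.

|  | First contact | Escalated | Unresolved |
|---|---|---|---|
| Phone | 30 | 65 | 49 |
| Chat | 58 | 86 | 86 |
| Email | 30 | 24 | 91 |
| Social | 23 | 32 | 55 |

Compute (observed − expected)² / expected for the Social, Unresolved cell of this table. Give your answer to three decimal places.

Row total (Social) = 110; column total (Unresolved) = 281; N = 629.
Expected count E = 110 × 281 / 629 = 49.1415.
Contribution = (O − E)²/E = (55 − 49.1415)² / 49.1415 = 0.698.

0.698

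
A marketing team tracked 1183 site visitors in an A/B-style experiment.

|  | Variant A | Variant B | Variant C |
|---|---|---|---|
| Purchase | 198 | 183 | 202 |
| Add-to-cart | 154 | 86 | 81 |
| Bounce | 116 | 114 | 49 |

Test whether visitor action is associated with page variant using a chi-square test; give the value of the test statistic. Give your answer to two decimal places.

Row totals: 583, 321, 279. Column totals: 468, 383, 332. Grand total N = 1183.
Expected counts (row total × column total / N):
  Purchase, Variant A: 583×468/1183 = 230.637
  Purchase, Variant B: 583×383/1183 = 188.748
  Purchase, Variant C: 583×332/1183 = 163.615
  Add-to-cart, Variant A: 321×468/1183 = 126.989
  Add-to-cart, Variant B: 321×383/1183 = 103.925
  Add-to-cart, Variant C: 321×332/1183 = 90.086
  Bounce, Variant A: 279×468/1183 = 110.374
  Bounce, Variant B: 279×383/1183 = 90.327
  Bounce, Variant C: 279×332/1183 = 78.299
Contributions (O − E)²/E:
  (198 − 230.637)²/230.637 = 4.6184
  (183 − 188.748)²/188.748 = 0.1750
  (202 − 163.615)²/163.615 = 9.0053
  (154 − 126.989)²/126.989 = 5.7453
  (86 − 103.925)²/103.925 = 3.0917
  (81 − 90.086)²/90.086 = 0.9164
  (116 − 110.374)²/110.374 = 0.2868
  (114 − 90.327)²/90.327 = 6.2042
  (49 − 78.299)²/78.299 = 10.9635
χ² = 4.6184 + 0.1750 + 9.0053 + 5.7453 + 3.0917 + 0.9164 + 0.2868 + 6.2042 + 10.9635 = 41.01

41.01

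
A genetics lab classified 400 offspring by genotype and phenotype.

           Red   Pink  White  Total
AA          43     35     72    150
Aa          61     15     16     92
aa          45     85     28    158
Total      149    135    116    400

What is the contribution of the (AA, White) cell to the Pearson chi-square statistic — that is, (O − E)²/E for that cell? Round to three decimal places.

Row total (AA) = 150; column total (White) = 116; N = 400.
Expected count E = 150 × 116 / 400 = 43.5000.
Contribution = (O − E)²/E = (72 − 43.5000)² / 43.5000 = 18.672.

18.672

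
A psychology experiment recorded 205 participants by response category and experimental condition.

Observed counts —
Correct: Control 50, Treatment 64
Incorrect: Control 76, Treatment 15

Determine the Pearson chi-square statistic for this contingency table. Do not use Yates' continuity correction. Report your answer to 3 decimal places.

Row totals: 114, 91. Column totals: 126, 79. Grand total N = 205.
Expected counts (row total × column total / N):
  Correct, Control: 114×126/205 = 70.0683
  Correct, Treatment: 114×79/205 = 43.9317
  Incorrect, Control: 91×126/205 = 55.9317
  Incorrect, Treatment: 91×79/205 = 35.0683
Contributions (O − E)²/E:
  (50 − 70.0683)²/70.0683 = 5.7478
  (64 − 43.9317)²/43.9317 = 9.1673
  (76 − 55.9317)²/55.9317 = 7.2005
  (15 − 35.0683)²/35.0683 = 11.4844
χ² = 5.7478 + 9.1673 + 7.2005 + 11.4844 = 33.600

33.600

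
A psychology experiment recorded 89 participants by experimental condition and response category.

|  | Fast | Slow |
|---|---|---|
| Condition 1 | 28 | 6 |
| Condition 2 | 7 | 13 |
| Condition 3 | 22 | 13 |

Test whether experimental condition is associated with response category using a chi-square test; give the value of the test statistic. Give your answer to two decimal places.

12.30

Row totals: 34, 20, 35. Column totals: 57, 32. Grand total N = 89.
Expected counts (row total × column total / N):
  Condition 1, Fast: 34×57/89 = 21.775
  Condition 1, Slow: 34×32/89 = 12.225
  Condition 2, Fast: 20×57/89 = 12.809
  Condition 2, Slow: 20×32/89 = 7.191
  Condition 3, Fast: 35×57/89 = 22.416
  Condition 3, Slow: 35×32/89 = 12.584
Contributions (O − E)²/E:
  (28 − 21.775)²/21.775 = 1.7796
  (6 − 12.225)²/12.225 = 3.1698
  (7 − 12.809)²/12.809 = 2.6344
  (13 − 7.191)²/7.191 = 4.6926
  (22 − 22.416)²/22.416 = 0.0077
  (13 − 12.584)²/12.584 = 0.0138
χ² = 1.7796 + 3.1698 + 2.6344 + 4.6926 + 0.0077 + 0.0138 = 12.30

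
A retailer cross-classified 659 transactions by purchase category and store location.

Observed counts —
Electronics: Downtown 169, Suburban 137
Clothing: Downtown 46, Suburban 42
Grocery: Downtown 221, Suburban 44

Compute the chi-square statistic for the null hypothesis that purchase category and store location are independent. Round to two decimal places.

Row totals: 306, 88, 265. Column totals: 436, 223. Grand total N = 659.
Expected counts (row total × column total / N):
  Electronics, Downtown: 306×436/659 = 202.452
  Electronics, Suburban: 306×223/659 = 103.548
  Clothing, Downtown: 88×436/659 = 58.222
  Clothing, Suburban: 88×223/659 = 29.778
  Grocery, Downtown: 265×436/659 = 175.326
  Grocery, Suburban: 265×223/659 = 89.674
Contributions (O − E)²/E:
  (169 − 202.452)²/202.452 = 5.5274
  (137 − 103.548)²/103.548 = 10.8069
  (46 − 58.222)²/58.222 = 2.5657
  (42 − 29.778)²/29.778 = 5.0164
  (221 − 175.326)²/175.326 = 11.8985
  (44 − 89.674)²/89.674 = 23.2633
χ² = 5.5274 + 10.8069 + 2.5657 + 5.0164 + 11.8985 + 23.2633 = 59.08

59.08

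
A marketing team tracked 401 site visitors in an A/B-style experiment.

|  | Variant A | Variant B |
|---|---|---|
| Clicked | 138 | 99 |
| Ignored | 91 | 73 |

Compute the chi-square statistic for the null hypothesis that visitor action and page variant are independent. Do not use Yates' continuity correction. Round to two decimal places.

0.30

Row totals: 237, 164. Column totals: 229, 172. Grand total N = 401.
Expected counts (row total × column total / N):
  Clicked, Variant A: 237×229/401 = 135.344
  Clicked, Variant B: 237×172/401 = 101.656
  Ignored, Variant A: 164×229/401 = 93.656
  Ignored, Variant B: 164×172/401 = 70.344
Contributions (O − E)²/E:
  (138 − 135.344)²/135.344 = 0.0521
  (99 − 101.656)²/101.656 = 0.0694
  (91 − 93.656)²/93.656 = 0.0753
  (73 − 70.344)²/70.344 = 0.1003
χ² = 0.0521 + 0.0694 + 0.0753 + 0.1003 = 0.30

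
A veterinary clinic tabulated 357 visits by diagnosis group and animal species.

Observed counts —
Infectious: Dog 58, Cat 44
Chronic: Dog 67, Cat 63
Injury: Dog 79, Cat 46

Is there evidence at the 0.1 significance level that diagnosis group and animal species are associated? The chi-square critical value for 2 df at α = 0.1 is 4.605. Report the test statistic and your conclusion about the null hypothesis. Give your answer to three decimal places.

3.543; fail to reject H₀

Row totals: 102, 130, 125. Column totals: 204, 153. Grand total N = 357.
Expected counts (row total × column total / N):
  Infectious, Dog: 102×204/357 = 58.2857
  Infectious, Cat: 102×153/357 = 43.7143
  Chronic, Dog: 130×204/357 = 74.2857
  Chronic, Cat: 130×153/357 = 55.7143
  Injury, Dog: 125×204/357 = 71.4286
  Injury, Cat: 125×153/357 = 53.5714
Contributions (O − E)²/E:
  (58 − 58.2857)²/58.2857 = 0.0014
  (44 − 43.7143)²/43.7143 = 0.0019
  (67 − 74.2857)²/74.2857 = 0.7146
  (63 − 55.7143)²/55.7143 = 0.9527
  (79 − 71.4286)²/71.4286 = 0.8026
  (46 − 53.5714)²/53.5714 = 1.0701
χ² = 0.0014 + 0.0019 + 0.7146 + 0.9527 + 0.8026 + 1.0701 = 3.543
df = (3−1)(2−1) = 2. Since 3.543 < 4.605, fail to reject the null hypothesis of independence at α = 0.1.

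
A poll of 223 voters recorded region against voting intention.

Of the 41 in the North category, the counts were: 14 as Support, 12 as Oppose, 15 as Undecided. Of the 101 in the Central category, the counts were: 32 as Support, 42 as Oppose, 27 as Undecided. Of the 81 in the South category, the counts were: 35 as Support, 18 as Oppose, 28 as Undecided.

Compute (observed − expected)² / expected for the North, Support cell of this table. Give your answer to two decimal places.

Row total (North) = 41; column total (Support) = 81; N = 223.
Expected count E = 41 × 81 / 223 = 14.892.
Contribution = (O − E)²/E = (14 − 14.892)² / 14.892 = 0.05.

0.05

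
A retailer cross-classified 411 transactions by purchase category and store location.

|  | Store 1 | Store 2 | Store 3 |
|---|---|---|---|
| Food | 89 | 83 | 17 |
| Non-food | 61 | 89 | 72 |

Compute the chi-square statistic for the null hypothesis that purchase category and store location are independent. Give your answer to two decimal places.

Row totals: 189, 222. Column totals: 150, 172, 89. Grand total N = 411.
Expected counts (row total × column total / N):
  Food, Store 1: 189×150/411 = 68.978
  Food, Store 2: 189×172/411 = 79.095
  Food, Store 3: 189×89/411 = 40.927
  Non-food, Store 1: 222×150/411 = 81.022
  Non-food, Store 2: 222×172/411 = 92.905
  Non-food, Store 3: 222×89/411 = 48.073
Contributions (O − E)²/E:
  (89 − 68.978)²/68.978 = 5.8117
  (83 − 79.095)²/79.095 = 0.1928
  (17 − 40.927)²/40.927 = 13.9884
  (61 − 81.022)²/81.022 = 4.9478
  (89 − 92.905)²/92.905 = 0.1641
  (72 − 48.073)²/48.073 = 11.9090
χ² = 5.8117 + 0.1928 + 13.9884 + 4.9478 + 0.1641 + 11.9090 = 37.01

37.01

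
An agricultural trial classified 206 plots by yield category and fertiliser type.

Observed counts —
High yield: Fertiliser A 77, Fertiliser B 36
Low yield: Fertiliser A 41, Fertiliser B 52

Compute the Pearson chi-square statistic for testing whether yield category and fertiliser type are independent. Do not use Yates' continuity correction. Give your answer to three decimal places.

12.064

Row totals: 113, 93. Column totals: 118, 88. Grand total N = 206.
Expected counts (row total × column total / N):
  High yield, Fertiliser A: 113×118/206 = 64.7282
  High yield, Fertiliser B: 113×88/206 = 48.2718
  Low yield, Fertiliser A: 93×118/206 = 53.2718
  Low yield, Fertiliser B: 93×88/206 = 39.7282
Contributions (O − E)²/E:
  (77 − 64.7282)²/64.7282 = 2.3266
  (36 − 48.2718)²/48.2718 = 3.1198
  (41 − 53.2718)²/53.2718 = 2.8270
  (52 − 39.7282)²/39.7282 = 3.7907
χ² = 2.3266 + 3.1198 + 2.8270 + 3.7907 = 12.064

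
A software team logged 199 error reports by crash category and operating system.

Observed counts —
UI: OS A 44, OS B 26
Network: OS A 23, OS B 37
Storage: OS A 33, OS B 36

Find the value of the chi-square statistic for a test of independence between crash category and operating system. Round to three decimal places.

Row totals: 70, 60, 69. Column totals: 100, 99. Grand total N = 199.
Expected counts (row total × column total / N):
  UI, OS A: 70×100/199 = 35.1759
  UI, OS B: 70×99/199 = 34.8241
  Network, OS A: 60×100/199 = 30.1508
  Network, OS B: 60×99/199 = 29.8492
  Storage, OS A: 69×100/199 = 34.6734
  Storage, OS B: 69×99/199 = 34.3266
Contributions (O − E)²/E:
  (44 − 35.1759)²/35.1759 = 2.2136
  (26 − 34.8241)²/34.8241 = 2.2359
  (23 − 30.1508)²/30.1508 = 1.6959
  (37 − 29.8492)²/29.8492 = 1.7131
  (33 − 34.6734)²/34.6734 = 0.0808
  (36 − 34.3266)²/34.3266 = 0.0816
χ² = 2.2136 + 2.2359 + 1.6959 + 1.7131 + 0.0808 + 0.0816 = 8.021

8.021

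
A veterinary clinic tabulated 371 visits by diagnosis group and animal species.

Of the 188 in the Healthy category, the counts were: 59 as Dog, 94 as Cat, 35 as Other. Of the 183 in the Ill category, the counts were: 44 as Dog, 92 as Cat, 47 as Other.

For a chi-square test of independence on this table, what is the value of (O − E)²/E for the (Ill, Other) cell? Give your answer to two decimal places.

1.06

Row total (Ill) = 183; column total (Other) = 82; N = 371.
Expected count E = 183 × 82 / 371 = 40.447.
Contribution = (O − E)²/E = (47 − 40.447)² / 40.447 = 1.06.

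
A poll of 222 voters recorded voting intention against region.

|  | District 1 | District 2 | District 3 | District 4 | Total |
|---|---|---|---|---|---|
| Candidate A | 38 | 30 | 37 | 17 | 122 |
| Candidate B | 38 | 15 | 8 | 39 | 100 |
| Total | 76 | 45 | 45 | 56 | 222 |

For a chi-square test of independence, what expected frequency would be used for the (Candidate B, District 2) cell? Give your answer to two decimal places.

20.27

Row total (Candidate B) = 100; column total (District 2) = 45; grand total N = 222.
Expected count = (row total × column total) / N = 100 × 45 / 222 = 20.27.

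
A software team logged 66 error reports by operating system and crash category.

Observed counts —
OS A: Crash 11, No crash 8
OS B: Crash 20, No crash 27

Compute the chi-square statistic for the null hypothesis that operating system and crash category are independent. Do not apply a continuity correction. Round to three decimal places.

Row totals: 19, 47. Column totals: 31, 35. Grand total N = 66.
Expected counts (row total × column total / N):
  OS A, Crash: 19×31/66 = 8.9242
  OS A, No crash: 19×35/66 = 10.0758
  OS B, Crash: 47×31/66 = 22.0758
  OS B, No crash: 47×35/66 = 24.9242
Contributions (O − E)²/E:
  (11 − 8.9242)²/8.9242 = 0.4828
  (8 − 10.0758)²/10.0758 = 0.4277
  (20 − 22.0758)²/22.0758 = 0.1952
  (27 − 24.9242)²/24.9242 = 0.1729
χ² = 0.4828 + 0.4277 + 0.1952 + 0.1729 = 1.279

1.279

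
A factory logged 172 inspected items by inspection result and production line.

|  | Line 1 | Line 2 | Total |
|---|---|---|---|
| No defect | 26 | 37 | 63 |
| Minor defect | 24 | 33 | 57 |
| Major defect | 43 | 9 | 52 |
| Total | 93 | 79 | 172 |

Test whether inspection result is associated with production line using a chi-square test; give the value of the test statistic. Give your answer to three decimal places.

24.596

Grand total N = 172.
Expected counts (row total × column total / N):
  No defect, Line 1: 63×93/172 = 34.0640
  No defect, Line 2: 63×79/172 = 28.9360
  Minor defect, Line 1: 57×93/172 = 30.8198
  Minor defect, Line 2: 57×79/172 = 26.1802
  Major defect, Line 1: 52×93/172 = 28.1163
  Major defect, Line 2: 52×79/172 = 23.8837
Contributions (O − E)²/E:
  (26 − 34.0640)²/34.0640 = 1.9090
  (37 − 28.9360)²/28.9360 = 2.2473
  (24 − 30.8198)²/30.8198 = 1.5091
  (33 − 26.1802)²/26.1802 = 1.7765
  (43 − 28.1163)²/28.1163 = 7.8789
  (9 − 23.8837)²/23.8837 = 9.2751
χ² = 1.9090 + 2.2473 + 1.5091 + 1.7765 + 7.8789 + 9.2751 = 24.596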